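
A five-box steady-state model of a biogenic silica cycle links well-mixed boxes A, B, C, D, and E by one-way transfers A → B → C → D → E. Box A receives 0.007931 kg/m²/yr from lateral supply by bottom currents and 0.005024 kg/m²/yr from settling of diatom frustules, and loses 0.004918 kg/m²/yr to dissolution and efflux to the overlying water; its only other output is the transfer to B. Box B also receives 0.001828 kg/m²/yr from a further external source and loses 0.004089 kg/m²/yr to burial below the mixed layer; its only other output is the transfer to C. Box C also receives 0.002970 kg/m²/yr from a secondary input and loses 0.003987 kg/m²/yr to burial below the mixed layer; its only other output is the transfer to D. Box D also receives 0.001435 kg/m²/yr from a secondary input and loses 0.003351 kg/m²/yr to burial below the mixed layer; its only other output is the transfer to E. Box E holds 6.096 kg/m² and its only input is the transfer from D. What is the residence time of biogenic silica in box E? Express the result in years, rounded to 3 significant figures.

Box A: F(A→B) = (0.007931 + 0.005024) − 0.004918 = 0.0080370 kg/m²/yr.
Box B: F(B→C) = (0.0080370 + 0.001828) − 0.004089 = 0.0057760 kg/m²/yr.
Box C: F(C→D) = (0.0057760 + 0.002970) − 0.003987 = 0.0047590 kg/m²/yr.
Box D: F(D→E) = (0.0047590 + 0.001435) − 0.003351 = 0.0028430 kg/m²/yr.
Box E throughput = its input = 0.0028430 kg/m²/yr; τ = 6.096 / 0.0028430 = 2144 yr.

2140 yr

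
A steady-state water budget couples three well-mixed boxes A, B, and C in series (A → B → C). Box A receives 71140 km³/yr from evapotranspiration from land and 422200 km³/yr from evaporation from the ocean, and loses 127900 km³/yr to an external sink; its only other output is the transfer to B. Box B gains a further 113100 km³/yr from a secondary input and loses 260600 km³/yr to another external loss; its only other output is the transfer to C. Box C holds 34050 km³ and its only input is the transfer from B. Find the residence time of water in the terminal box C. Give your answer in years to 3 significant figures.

0.156 yr

Box A: F(A→B) = (71140 + 422200) − 127900 = 365440 km³/yr.
Box B: F(B→C) = (365440 + 113100) − 260600 = 217940 km³/yr.
Box C throughput = its input = 217940 km³/yr; τ = 34050 / 217940 = 0.1562 yr.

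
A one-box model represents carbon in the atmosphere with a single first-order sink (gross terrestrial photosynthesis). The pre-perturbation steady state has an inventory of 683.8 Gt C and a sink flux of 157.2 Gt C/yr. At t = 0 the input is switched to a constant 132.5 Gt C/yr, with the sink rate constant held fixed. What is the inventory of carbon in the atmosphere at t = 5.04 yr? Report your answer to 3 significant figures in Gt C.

610 Gt C

τ = M₀/F₀ = 683.8/157.2 = 4.350 yr; rate constant k = 1/τ.
New steady state M_∞ = F₁/k = F₁·τ = 132.5 × 4.350 = 576.36 Gt C.
M(t) = M_∞ + (M₀ − M_∞)·e^(−t/τ); t/τ = 5.04/4.350 = 1.159, so e^(−t/τ) = 0.3139.
M(t) = 576.36 + 107.4 × 0.3139 = 610.09 Gt C.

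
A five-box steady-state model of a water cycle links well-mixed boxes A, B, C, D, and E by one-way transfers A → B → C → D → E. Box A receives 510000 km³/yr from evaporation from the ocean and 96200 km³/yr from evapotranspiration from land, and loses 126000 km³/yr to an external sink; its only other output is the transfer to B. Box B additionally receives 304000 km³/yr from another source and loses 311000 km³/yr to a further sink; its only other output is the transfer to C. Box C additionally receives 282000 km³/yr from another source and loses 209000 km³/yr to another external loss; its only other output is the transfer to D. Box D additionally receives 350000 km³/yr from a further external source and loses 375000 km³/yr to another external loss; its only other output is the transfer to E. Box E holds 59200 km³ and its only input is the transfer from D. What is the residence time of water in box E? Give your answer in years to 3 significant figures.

0.114 yr

Box A: F(A→B) = (510000 + 96200) − 126000 = 480200 km³/yr.
Box B: F(B→C) = (480200 + 304000) − 311000 = 473200 km³/yr.
Box C: F(C→D) = (473200 + 282000) − 209000 = 546200 km³/yr.
Box D: F(D→E) = (546200 + 350000) − 375000 = 521200 km³/yr.
Box E throughput = its input = 521200 km³/yr; τ = 59200 / 521200 = 0.1136 yr.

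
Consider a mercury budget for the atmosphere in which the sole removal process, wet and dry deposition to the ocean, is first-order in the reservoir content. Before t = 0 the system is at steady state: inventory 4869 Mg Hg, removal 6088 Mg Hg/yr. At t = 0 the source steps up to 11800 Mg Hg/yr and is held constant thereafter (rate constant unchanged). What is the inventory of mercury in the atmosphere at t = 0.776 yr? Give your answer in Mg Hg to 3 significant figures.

7710 Mg Hg

Residence time τ = M₀/F₀ = 0.7998 yr. The eventual steady state is M_∞ = M₀·(F₁/F₀) = 4869 × 11800/6088 = 9437.3 Mg Hg.
The anomaly ΔM(t) = M(t) − M_∞ decays as ΔM₀·e^(−t/τ) with ΔM₀ = 4869 − 9437.3 = −4568 Mg Hg.
At t = 0.776 yr, e^(−t/τ) = e^(−0.9703) = 0.3790, so ΔM = −1731 Mg Hg and M = 9437.3 − 1731 = 7706.0 Mg Hg.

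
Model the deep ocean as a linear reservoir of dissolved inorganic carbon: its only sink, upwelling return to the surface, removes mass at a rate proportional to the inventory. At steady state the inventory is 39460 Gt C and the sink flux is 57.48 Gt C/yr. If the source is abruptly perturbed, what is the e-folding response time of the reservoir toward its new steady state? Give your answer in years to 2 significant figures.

For a linear reservoir the response time equals the residence time τ = M/F.
τ = 39460 / 57.48 = 686.5 yr.

690 yr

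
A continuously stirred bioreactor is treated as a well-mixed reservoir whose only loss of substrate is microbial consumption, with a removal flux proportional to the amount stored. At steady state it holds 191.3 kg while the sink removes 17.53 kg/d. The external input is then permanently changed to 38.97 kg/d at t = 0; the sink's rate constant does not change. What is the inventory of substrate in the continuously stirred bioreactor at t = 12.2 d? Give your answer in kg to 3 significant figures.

Residence time τ = M₀/F₀ = 10.91 d. The eventual steady state is M_∞ = M₀·(F₁/F₀) = 191.3 × 38.97/17.53 = 425.27 kg.
The anomaly ΔM(t) = M(t) − M_∞ decays as ΔM₀·e^(−t/τ) with ΔM₀ = 191.3 − 425.27 = −234.0 kg.
At t = 12.2 d, e^(−t/τ) = e^(−1.118) = 0.3269, so ΔM = −76.50 kg and M = 425.27 − 76.50 = 348.77 kg.

349 kg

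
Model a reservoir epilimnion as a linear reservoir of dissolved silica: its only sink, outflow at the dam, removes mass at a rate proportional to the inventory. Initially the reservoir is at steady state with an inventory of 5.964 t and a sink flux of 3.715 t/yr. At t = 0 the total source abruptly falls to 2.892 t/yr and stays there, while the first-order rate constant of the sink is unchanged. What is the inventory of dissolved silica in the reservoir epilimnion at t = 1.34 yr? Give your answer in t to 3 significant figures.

τ = M₀/F₀ = 5.964/3.715 = 1.605 yr; rate constant k = 1/τ.
New steady state M_∞ = F₁/k = F₁·τ = 2.892 × 1.605 = 4.6428 t.
M(t) = M_∞ + (M₀ − M_∞)·e^(−t/τ); t/τ = 1.34/1.605 = 0.8347, so e^(−t/τ) = 0.4340.
M(t) = 4.6428 + 1.321 × 0.4340 = 5.2162 t.

5.22 t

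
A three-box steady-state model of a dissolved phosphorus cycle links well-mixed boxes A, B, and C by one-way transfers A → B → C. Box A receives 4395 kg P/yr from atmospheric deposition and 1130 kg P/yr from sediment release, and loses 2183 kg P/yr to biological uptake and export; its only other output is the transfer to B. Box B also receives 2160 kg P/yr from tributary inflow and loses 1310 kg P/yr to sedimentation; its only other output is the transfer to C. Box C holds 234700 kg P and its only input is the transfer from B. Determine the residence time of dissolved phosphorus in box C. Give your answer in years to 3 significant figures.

Box A: F(A→B) = (4395 + 1130) − 2183 = 3342.0 kg P/yr.
Box B: F(B→C) = (3342.0 + 2160) − 1310 = 4192.0 kg P/yr.
Box C throughput = its input = 4192.0 kg P/yr; τ = 234700 / 4192.0 = 55.99 yr.

56.0 yr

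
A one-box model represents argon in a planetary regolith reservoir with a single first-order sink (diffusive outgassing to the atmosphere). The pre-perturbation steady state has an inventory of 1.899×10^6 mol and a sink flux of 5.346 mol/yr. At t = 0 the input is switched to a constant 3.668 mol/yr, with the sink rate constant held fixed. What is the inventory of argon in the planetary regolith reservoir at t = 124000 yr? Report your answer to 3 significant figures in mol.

τ = M₀/F₀ = 1.899×10^6/5.346 = 355200 yr; rate constant k = 1/τ.
New steady state M_∞ = F₁/k = F₁·τ = 3.668 × 355200 = 1.3029×10^6 mol.
M(t) = M_∞ + (M₀ − M_∞)·e^(−t/τ); t/τ = 124000/355200 = 0.3491, so e^(−t/τ) = 0.7053.
M(t) = 1.3029×10^6 + 596100 × 0.7053 = 1.7234×10^6 mol.

1.72×10^6 mol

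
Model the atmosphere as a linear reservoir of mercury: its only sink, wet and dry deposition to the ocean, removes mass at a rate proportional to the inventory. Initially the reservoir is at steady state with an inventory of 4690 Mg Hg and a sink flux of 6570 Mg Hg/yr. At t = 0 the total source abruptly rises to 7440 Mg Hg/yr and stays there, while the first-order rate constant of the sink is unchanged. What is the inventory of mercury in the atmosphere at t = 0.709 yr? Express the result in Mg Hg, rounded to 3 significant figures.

The sink rate constant is k = F₀/M₀ = 6570/4690 = 1.401 yr⁻¹.
Solving dM/dt = F₁ − kM with M(0) = M₀ gives M(t) = F₁/k + (M₀ − F₁/k)·e^(−kt).
F₁/k = 7440/1.401 = 5311.1 Mg Hg; kt = 1.401 × 0.709 = 0.9932, e^(−kt) = 0.3704.
M(0.709) = 5311.1 + (4690 − 5311.1) × 0.3704 = 5311.1 − 230.0 = 5081.0 Mg Hg.

5080 Mg Hg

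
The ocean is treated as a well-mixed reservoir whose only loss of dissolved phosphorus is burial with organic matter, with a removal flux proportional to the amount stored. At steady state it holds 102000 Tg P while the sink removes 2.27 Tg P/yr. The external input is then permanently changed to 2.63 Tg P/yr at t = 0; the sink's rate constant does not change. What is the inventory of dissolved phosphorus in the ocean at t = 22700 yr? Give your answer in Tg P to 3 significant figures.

The sink rate constant is k = F₀/M₀ = 2.27/102000 = 2.225×10^-5 yr⁻¹.
Solving dM/dt = F₁ − kM with M(0) = M₀ gives M(t) = F₁/k + (M₀ − F₁/k)·e^(−kt).
F₁/k = 2.63/2.225×10^-5 = 118180 Tg P; kt = 2.225×10^-5 × 22700 = 0.5052, e^(−kt) = 0.6034.
M(22700) = 118180 + (102000 − 118180) × 0.6034 = 118180 − 9761 = 108420 Tg P.

108000 Tg P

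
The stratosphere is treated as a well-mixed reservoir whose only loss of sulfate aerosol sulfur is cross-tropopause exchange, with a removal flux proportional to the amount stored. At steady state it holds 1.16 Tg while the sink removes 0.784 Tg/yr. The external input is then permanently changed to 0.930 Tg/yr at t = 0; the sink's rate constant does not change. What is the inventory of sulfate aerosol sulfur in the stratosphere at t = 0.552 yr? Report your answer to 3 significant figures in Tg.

The sink rate constant is k = F₀/M₀ = 0.784/1.16 = 0.6759 yr⁻¹.
Solving dM/dt = F₁ − kM with M(0) = M₀ gives M(t) = F₁/k + (M₀ − F₁/k)·e^(−kt).
F₁/k = 0.930/0.6759 = 1.3760 Tg; kt = 0.6759 × 0.552 = 0.3731, e^(−kt) = 0.6886.
M(0.552) = 1.3760 + (1.16 − 1.3760) × 0.6886 = 1.3760 − 0.1488 = 1.2273 Tg.

1.23 Tg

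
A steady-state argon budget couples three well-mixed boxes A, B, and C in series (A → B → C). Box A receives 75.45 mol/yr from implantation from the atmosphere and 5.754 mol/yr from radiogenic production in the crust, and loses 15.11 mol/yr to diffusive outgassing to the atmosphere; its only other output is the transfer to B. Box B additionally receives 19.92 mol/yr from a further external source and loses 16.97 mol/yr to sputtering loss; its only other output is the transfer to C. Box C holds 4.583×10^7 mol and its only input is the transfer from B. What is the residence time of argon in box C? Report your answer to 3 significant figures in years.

664000 yr

Box A: F(A→B) = (75.45 + 5.754) − 15.11 = 66.094 mol/yr.
Box B: F(B→C) = (66.094 + 19.92) − 16.97 = 69.044 mol/yr.
Box C throughput = its input = 69.044 mol/yr; τ = 4.583×10^7 / 69.044 = 663800 yr.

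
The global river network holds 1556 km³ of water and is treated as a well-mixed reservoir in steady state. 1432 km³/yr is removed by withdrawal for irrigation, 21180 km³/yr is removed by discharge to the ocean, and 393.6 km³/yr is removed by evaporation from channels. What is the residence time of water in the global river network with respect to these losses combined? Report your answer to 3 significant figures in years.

0.0676 yr

Total removal = 1432 + 21180 + 393.6 = 23006 km³/yr.
τ = M / ΣF_out = 1556 / 23006 = 0.06764 yr.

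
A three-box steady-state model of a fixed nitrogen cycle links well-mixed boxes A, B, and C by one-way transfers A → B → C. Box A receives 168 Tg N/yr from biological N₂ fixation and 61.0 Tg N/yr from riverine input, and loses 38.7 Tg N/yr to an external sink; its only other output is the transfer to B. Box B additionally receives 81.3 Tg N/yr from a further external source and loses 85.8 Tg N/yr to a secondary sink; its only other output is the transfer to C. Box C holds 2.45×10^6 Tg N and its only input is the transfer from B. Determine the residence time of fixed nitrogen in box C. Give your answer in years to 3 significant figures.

13200 yr

Box A: F(A→B) = (168 + 61.0) − 38.7 = 190.30 Tg N/yr.
Box B: F(B→C) = (190.30 + 81.3) − 85.8 = 185.80 Tg N/yr.
Box C throughput = its input = 185.80 Tg N/yr; τ = 2.45×10^6 / 185.80 = 13190 yr.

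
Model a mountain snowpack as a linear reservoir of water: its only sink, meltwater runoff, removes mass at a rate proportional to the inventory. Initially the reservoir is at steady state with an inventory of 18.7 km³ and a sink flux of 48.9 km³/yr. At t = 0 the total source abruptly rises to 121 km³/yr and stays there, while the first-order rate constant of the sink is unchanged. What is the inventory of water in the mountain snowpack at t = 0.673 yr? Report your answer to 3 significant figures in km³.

The sink rate constant is k = F₀/M₀ = 48.9/18.7 = 2.615 yr⁻¹.
Solving dM/dt = F₁ − kM with M(0) = M₀ gives M(t) = F₁/k + (M₀ − F₁/k)·e^(−kt).
F₁/k = 121/2.615 = 46.272 km³; kt = 2.615 × 0.673 = 1.760, e^(−kt) = 0.1721.
M(0.673) = 46.272 + (18.7 − 46.272) × 0.1721 = 46.272 − 4.744 = 41.528 km³.

41.5 km³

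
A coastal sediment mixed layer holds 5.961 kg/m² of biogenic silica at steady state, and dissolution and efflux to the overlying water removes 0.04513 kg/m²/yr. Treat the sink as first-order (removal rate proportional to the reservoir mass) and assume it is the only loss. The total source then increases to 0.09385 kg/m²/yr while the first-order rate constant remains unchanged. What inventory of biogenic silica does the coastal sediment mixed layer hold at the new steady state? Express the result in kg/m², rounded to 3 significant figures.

12.4 kg/m²

Rate constant k = F/M = 0.04513 / 5.961 = 0.007571 yr⁻¹.
At the new steady state, source = k·M_new ⇒ M_new = 0.09385 / 0.007571 = 12.40 kg/m².
(Equivalently M_new = M × F_new/F_old = 5.961 × 0.09385/0.04513.)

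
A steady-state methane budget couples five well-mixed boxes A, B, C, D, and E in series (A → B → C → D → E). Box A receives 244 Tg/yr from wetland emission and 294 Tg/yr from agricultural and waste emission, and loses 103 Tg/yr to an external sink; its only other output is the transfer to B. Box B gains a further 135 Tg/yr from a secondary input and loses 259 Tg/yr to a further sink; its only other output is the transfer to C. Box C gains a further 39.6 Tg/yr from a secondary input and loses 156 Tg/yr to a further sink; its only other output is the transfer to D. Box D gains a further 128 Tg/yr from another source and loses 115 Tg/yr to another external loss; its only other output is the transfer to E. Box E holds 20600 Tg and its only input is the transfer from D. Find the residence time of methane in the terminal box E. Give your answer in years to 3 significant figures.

Box A: F(A→B) = (244 + 294) − 103 = 435.00 Tg/yr.
Box B: F(B→C) = (435.00 + 135) − 259 = 311.00 Tg/yr.
Box C: F(C→D) = (311.00 + 39.6) − 156 = 194.60 Tg/yr.
Box D: F(D→E) = (194.60 + 128) − 115 = 207.60 Tg/yr.
Box E throughput = its input = 207.60 Tg/yr; τ = 20600 / 207.60 = 99.23 yr.

99.2 yr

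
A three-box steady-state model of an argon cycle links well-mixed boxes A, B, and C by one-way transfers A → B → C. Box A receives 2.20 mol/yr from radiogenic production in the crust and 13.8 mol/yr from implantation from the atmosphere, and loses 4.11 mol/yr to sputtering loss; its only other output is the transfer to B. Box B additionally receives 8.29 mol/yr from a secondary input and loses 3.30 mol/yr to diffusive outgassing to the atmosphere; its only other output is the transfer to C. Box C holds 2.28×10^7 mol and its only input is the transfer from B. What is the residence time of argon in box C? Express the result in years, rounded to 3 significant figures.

Box A: F(A→B) = (2.20 + 13.8) − 4.11 = 11.890 mol/yr.
Box B: F(B→C) = (11.890 + 8.29) − 3.30 = 16.880 mol/yr.
Box C throughput = its input = 16.880 mol/yr; τ = 2.28×10^7 / 16.880 = 1.351×10^6 yr.

1.35×10^6 yr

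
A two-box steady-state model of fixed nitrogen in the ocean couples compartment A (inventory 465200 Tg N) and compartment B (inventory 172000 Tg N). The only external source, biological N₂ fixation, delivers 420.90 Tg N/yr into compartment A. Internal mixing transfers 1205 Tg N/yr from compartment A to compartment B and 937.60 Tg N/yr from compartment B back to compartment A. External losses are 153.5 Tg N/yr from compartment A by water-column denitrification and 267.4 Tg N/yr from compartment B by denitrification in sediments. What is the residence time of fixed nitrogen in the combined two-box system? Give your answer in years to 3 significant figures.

Residence time in the combined system uses the total inventory and the total *external* removal — internal exchanges between the two boxes cancel.
M_total = 465200 + 172000 = 637200 Tg N.
ΣF_external_out = 153.5 + 267.4 = 420.90 Tg N/yr.
τ = M_total / ΣF_ext = 637200 / 420.90 = 1514 yr.

1510 yr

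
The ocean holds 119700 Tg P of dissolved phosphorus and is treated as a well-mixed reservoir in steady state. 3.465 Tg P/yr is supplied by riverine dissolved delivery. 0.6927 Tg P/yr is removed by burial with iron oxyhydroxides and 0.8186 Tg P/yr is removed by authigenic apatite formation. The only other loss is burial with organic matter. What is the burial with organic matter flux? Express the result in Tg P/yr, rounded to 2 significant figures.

At steady state ΣF_in = ΣF_out.
ΣF_in = 3.4650 Tg P/yr.
Burial with organic matter flux = ΣF_in − (0.6927 + 0.8186) = 3.4650 − 1.511 = 1.954 Tg P/yr.

2.0 Tg P/yr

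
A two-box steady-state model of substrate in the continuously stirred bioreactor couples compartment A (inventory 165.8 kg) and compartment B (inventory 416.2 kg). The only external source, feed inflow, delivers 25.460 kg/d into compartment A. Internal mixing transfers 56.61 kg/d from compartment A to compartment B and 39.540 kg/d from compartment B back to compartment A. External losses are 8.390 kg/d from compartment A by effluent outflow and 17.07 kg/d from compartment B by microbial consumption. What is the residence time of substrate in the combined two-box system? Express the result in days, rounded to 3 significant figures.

Residence time in the combined system uses the total inventory and the total *external* removal — internal exchanges between the two boxes cancel.
M_total = 165.8 + 416.2 = 582.00 kg.
ΣF_external_out = 8.390 + 17.07 = 25.460 kg/d.
τ = M_total / ΣF_ext = 582.00 / 25.460 = 22.86 d.

22.9 d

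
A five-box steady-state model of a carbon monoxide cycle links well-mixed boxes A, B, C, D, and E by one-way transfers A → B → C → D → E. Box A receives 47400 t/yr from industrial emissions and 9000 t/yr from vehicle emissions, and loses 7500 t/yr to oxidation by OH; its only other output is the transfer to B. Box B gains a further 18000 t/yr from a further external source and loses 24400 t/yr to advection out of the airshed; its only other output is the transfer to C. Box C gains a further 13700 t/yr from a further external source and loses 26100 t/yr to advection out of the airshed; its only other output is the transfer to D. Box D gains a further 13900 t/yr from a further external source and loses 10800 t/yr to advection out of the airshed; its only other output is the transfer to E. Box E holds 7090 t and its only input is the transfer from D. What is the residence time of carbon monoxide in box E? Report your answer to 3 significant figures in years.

Box A: F(A→B) = (47400 + 9000) − 7500 = 48900 t/yr.
Box B: F(B→C) = (48900 + 18000) − 24400 = 42500 t/yr.
Box C: F(C→D) = (42500 + 13700) − 26100 = 30100 t/yr.
Box D: F(D→E) = (30100 + 13900) − 10800 = 33200 t/yr.
Box E throughput = its input = 33200 t/yr; τ = 7090 / 33200 = 0.2136 yr.

0.214 yr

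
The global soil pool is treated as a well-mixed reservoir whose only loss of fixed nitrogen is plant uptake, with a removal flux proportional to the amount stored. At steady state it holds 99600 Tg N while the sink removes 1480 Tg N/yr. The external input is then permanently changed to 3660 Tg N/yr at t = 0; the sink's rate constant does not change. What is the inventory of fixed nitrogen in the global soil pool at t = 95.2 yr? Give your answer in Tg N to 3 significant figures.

211000 Tg N

Residence time τ = M₀/F₀ = 67.30 yr. The eventual steady state is M_∞ = M₀·(F₁/F₀) = 99600 × 3660/1480 = 246310 Tg N.
The anomaly ΔM(t) = M(t) − M_∞ decays as ΔM₀·e^(−t/τ) with ΔM₀ = 99600 − 246310 = −146700 Tg N.
At t = 95.2 yr, e^(−t/τ) = e^(−1.415) = 0.2430, so ΔM = −35650 Tg N and M = 246310 − 35650 = 210660 Tg N.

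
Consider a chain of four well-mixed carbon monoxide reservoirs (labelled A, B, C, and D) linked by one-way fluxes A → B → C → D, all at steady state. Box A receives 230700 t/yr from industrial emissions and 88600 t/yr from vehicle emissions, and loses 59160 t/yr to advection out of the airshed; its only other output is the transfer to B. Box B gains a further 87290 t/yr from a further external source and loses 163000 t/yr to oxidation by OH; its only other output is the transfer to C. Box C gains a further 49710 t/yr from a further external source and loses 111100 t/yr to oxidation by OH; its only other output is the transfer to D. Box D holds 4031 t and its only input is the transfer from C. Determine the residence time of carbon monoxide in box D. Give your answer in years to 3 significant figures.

0.0328 yr

Box A: F(A→B) = (230700 + 88600) − 59160 = 260140 t/yr.
Box B: F(B→C) = (260140 + 87290) − 163000 = 184430 t/yr.
Box C: F(C→D) = (184430 + 49710) − 111100 = 123040 t/yr.
Box D throughput = its input = 123040 t/yr; τ = 4031 / 123040 = 0.03276 yr.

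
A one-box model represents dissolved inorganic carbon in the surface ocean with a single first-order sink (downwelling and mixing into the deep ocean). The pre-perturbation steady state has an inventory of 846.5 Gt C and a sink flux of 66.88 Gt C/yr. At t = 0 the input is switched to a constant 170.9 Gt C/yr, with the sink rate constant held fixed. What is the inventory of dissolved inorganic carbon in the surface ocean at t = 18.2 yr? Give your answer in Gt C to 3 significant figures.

1850 Gt C

The sink rate constant is k = F₀/M₀ = 66.88/846.5 = 0.07901 yr⁻¹.
Solving dM/dt = F₁ − kM with M(0) = M₀ gives M(t) = F₁/k + (M₀ − F₁/k)·e^(−kt).
F₁/k = 170.9/0.07901 = 2163.1 Gt C; kt = 0.07901 × 18.2 = 1.438, e^(−kt) = 0.2374.
M(18.2) = 2163.1 + (846.5 − 2163.1) × 0.2374 = 2163.1 − 312.6 = 1850.5 Gt C.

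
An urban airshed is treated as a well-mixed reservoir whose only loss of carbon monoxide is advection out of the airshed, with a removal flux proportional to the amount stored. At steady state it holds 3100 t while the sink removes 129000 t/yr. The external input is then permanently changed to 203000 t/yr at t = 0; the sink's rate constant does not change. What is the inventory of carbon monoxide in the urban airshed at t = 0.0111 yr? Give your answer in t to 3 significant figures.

3760 t

τ = M₀/F₀ = 3100/129000 = 0.02403 yr; rate constant k = 1/τ.
New steady state M_∞ = F₁/k = F₁·τ = 203000 × 0.02403 = 4878.3 t.
M(t) = M_∞ + (M₀ − M_∞)·e^(−t/τ); t/τ = 0.0111/0.02403 = 0.4619, so e^(−t/τ) = 0.6301.
M(t) = 4878.3 − 1778 × 0.6301 = 3757.8 t.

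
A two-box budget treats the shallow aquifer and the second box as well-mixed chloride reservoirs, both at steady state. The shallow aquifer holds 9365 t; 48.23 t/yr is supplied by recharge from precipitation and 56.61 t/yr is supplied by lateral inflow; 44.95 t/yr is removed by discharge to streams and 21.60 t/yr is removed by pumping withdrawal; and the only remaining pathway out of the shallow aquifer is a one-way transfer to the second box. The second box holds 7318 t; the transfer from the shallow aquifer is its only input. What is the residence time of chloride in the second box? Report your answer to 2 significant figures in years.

Balance the shallow aquifer: ΣF_in = 48.23 + 56.61 = 104.84 t/yr.
Transfer to the second box = ΣF_in − (44.95 + 21.60) = 38.290 t/yr.
At steady state the output of the second box equals its input, 38.290 t/yr.
τ = M / F = 7318 / 38.290 = 191.1 yr.

190 yr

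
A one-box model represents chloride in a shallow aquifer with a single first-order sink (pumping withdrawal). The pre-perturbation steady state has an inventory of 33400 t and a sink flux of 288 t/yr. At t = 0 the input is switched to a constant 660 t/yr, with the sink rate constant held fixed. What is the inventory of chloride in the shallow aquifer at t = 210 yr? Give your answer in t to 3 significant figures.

69500 t

The sink rate constant is k = F₀/M₀ = 288/33400 = 0.008623 yr⁻¹.
Solving dM/dt = F₁ − kM with M(0) = M₀ gives M(t) = F₁/k + (M₀ − F₁/k)·e^(−kt).
F₁/k = 660/0.008623 = 76542 t; kt = 0.008623 × 210 = 1.811, e^(−kt) = 0.1635.
M(210) = 76542 + (33400 − 76542) × 0.1635 = 76542 − 7055 = 69487 t.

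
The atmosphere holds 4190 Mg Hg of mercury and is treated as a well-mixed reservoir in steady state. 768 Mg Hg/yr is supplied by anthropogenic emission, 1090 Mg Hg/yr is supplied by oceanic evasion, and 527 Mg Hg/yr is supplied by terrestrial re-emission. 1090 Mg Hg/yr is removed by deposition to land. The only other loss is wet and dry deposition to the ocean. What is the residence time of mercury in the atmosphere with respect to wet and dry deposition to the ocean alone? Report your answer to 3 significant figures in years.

3.24 yr

At steady state ΣF_in = ΣF_out.
ΣF_in = 768 + 1090 + 527 = 2385.0 Mg Hg/yr.
Wet and dry deposition to the ocean flux = ΣF_in − (1090) = 2385.0 − 1090 = 1295 Mg Hg/yr.
τ = M / F = 4190 / 1295 = 3.236 yr.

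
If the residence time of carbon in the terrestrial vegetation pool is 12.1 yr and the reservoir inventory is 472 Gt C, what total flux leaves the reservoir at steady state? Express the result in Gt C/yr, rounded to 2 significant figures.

F = M / τ = 472 / 12.1 = 39.01 Gt C/yr.

39 Gt C/yr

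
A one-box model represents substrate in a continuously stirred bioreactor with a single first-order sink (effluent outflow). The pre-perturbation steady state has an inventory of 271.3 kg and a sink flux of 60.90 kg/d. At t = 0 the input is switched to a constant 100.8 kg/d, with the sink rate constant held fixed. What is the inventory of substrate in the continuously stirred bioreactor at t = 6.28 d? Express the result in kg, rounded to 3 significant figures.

Residence time τ = M₀/F₀ = 4.455 d. The eventual steady state is M_∞ = M₀·(F₁/F₀) = 271.3 × 100.8/60.90 = 449.05 kg.
The anomaly ΔM(t) = M(t) − M_∞ decays as ΔM₀·e^(−t/τ) with ΔM₀ = 271.3 − 449.05 = −177.7 kg.
At t = 6.28 d, e^(−t/τ) = e^(−1.410) = 0.2442, so ΔM = −43.41 kg and M = 449.05 − 43.41 = 405.64 kg.

406 kg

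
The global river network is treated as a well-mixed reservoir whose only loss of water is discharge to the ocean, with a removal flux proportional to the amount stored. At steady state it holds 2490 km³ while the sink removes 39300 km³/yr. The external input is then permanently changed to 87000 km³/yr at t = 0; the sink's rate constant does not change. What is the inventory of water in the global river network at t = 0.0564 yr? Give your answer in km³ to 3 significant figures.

Residence time τ = M₀/F₀ = 0.06336 yr. The eventual steady state is M_∞ = M₀·(F₁/F₀) = 2490 × 87000/39300 = 5512.2 km³.
The anomaly ΔM(t) = M(t) − M_∞ decays as ΔM₀·e^(−t/τ) with ΔM₀ = 2490 − 5512.2 = −3022 km³.
At t = 0.0564 yr, e^(−t/τ) = e^(−0.8902) = 0.4106, so ΔM = −1241 km³ and M = 5512.2 − 1241 = 4271.3 km³.

4270 km³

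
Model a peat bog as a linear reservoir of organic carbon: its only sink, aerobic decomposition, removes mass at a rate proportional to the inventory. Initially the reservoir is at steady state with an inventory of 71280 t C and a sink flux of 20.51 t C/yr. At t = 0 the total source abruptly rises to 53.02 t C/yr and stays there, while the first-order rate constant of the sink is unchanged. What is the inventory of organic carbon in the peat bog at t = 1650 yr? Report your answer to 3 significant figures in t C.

Residence time τ = M₀/F₀ = 3475 yr. The eventual steady state is M_∞ = M₀·(F₁/F₀) = 71280 × 53.02/20.51 = 184260 t C.
The anomaly ΔM(t) = M(t) − M_∞ decays as ΔM₀·e^(−t/τ) with ΔM₀ = 71280 − 184260 = −113000 t C.
At t = 1650 yr, e^(−t/τ) = e^(−0.4748) = 0.6220, so ΔM = −70280 t C and M = 184260 − 70280 = 113980 t C.

114000 t C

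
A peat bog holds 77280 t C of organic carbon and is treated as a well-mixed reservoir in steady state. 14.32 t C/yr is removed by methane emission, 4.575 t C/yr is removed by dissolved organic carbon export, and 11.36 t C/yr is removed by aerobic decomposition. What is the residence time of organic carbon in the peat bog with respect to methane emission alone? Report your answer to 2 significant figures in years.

Residence time with respect to a single sink: τ = M / F_sink.
τ = 77280 / 14.32 = 5397 yr.

5400 yr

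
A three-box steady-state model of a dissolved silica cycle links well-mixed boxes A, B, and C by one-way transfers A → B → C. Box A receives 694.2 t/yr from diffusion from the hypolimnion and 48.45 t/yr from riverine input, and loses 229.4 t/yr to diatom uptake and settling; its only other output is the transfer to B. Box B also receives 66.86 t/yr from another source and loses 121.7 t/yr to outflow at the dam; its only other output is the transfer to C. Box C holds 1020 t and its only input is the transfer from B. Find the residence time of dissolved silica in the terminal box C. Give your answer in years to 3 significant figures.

2.23 yr

Box A: F(A→B) = (694.2 + 48.45) − 229.4 = 513.25 t/yr.
Box B: F(B→C) = (513.25 + 66.86) − 121.7 = 458.41 t/yr.
Box C throughput = its input = 458.41 t/yr; τ = 1020 / 458.41 = 2.225 yr.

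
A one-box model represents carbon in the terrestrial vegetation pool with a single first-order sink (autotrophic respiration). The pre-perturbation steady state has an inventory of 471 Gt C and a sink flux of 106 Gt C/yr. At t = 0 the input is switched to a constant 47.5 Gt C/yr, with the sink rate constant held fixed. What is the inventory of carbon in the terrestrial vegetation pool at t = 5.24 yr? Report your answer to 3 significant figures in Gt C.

291 Gt C

Residence time τ = M₀/F₀ = 4.443 yr. The eventual steady state is M_∞ = M₀·(F₁/F₀) = 471 × 47.5/106 = 211.06 Gt C.
The anomaly ΔM(t) = M(t) − M_∞ decays as ΔM₀·e^(−t/τ) with ΔM₀ = 471 − 211.06 = 259.9 Gt C.
At t = 5.24 yr, e^(−t/τ) = e^(−1.179) = 0.3075, so ΔM = 79.93 Gt C and M = 211.06 + 79.93 = 290.99 Gt C.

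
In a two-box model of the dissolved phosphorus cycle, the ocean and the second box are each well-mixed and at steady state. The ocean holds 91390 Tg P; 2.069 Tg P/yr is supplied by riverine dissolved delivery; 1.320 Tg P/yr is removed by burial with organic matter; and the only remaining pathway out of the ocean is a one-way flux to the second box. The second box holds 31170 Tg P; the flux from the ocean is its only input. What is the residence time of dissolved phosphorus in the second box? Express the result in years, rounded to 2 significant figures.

Balance the ocean: ΣF_in = 2.0690 Tg P/yr.
Flux to the second box = ΣF_in − (1.320) = 0.74900 Tg P/yr.
At steady state the output of the second box equals its input, 0.74900 Tg P/yr.
τ = M / F = 31170 / 0.74900 = 41620 yr.

42000 yr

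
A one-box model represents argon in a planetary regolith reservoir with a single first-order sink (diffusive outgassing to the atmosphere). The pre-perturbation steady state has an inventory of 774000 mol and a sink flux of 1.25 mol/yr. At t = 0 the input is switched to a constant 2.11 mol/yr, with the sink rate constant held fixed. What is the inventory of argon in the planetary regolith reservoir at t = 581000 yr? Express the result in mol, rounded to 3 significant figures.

The sink rate constant is k = F₀/M₀ = 1.25/774000 = 1.615×10^-6 yr⁻¹.
Solving dM/dt = F₁ − kM with M(0) = M₀ gives M(t) = F₁/k + (M₀ − F₁/k)·e^(−kt).
F₁/k = 2.11/1.615×10^-6 = 1.3065×10^6 mol; kt = 1.615×10^-6 × 581000 = 0.9383, e^(−kt) = 0.3913.
M(581000) = 1.3065×10^6 + (774000 − 1.3065×10^6) × 0.3913 = 1.3065×10^6 − 208400 = 1.0981×10^6 mol.

1.10×10^6 mol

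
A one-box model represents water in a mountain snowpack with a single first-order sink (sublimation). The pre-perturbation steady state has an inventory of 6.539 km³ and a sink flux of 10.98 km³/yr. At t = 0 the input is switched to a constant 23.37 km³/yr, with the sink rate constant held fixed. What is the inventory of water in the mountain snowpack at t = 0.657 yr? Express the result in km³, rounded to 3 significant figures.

τ = M₀/F₀ = 6.539/10.98 = 0.5955 yr; rate constant k = 1/τ.
New steady state M_∞ = F₁/k = F₁·τ = 23.37 × 0.5955 = 13.918 km³.
M(t) = M_∞ + (M₀ − M_∞)·e^(−t/τ); t/τ = 0.657/0.5955 = 1.103, so e^(−t/τ) = 0.3318.
M(t) = 13.918 − 7.379 × 0.3318 = 11.469 km³.

11.5 km³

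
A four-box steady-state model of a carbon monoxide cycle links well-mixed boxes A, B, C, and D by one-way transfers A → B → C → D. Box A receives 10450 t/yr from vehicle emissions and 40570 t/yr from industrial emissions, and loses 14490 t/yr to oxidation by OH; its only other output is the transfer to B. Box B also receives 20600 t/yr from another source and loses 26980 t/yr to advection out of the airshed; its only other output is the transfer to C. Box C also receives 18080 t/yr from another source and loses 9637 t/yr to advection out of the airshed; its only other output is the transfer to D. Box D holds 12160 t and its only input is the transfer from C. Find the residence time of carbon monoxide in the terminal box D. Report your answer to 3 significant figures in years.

0.315 yr

Box A: F(A→B) = (10450 + 40570) − 14490 = 36530 t/yr.
Box B: F(B→C) = (36530 + 20600) − 26980 = 30150 t/yr.
Box C: F(C→D) = (30150 + 18080) − 9637 = 38593 t/yr.
Box D throughput = its input = 38593 t/yr; τ = 12160 / 38593 = 0.3151 yr.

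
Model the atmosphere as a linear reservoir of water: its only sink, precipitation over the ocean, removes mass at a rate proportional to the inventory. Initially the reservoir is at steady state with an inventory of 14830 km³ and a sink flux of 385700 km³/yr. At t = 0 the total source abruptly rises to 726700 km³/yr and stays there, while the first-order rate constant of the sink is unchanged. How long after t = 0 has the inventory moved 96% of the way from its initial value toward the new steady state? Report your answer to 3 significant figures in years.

τ = M₀/F₀ = 14830/385700 = 0.03845 yr.
The remaining gap fraction is e^(−t/τ); 96% covered ⇒ e^(−t/τ) = 0.0400.
t = −τ ln(0.0400) = 0.03845 × 3.219 = 0.1238 yr.

0.124 yr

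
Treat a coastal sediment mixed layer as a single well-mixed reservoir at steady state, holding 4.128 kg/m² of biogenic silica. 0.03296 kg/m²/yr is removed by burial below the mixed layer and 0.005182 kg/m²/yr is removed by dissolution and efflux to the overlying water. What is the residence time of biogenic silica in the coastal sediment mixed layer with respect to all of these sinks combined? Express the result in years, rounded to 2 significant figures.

Total removal flux = 0.03296 + 0.005182 = 0.038142 kg/m²/yr.
τ = M / ΣF_out = 4.128 / 0.038142 = 108.2 yr.

110 yr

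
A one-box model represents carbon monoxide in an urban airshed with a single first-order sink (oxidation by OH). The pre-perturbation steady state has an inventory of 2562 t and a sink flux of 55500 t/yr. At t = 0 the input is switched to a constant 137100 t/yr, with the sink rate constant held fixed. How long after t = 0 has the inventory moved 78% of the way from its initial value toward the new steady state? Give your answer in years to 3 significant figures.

0.0699 yr

τ = M₀/F₀ = 2562/55500 = 0.04616 yr.
The remaining gap fraction is e^(−t/τ); 78% covered ⇒ e^(−t/τ) = 0.220.
t = −τ ln(0.220) = 0.04616 × 1.514 = 0.06990 yr.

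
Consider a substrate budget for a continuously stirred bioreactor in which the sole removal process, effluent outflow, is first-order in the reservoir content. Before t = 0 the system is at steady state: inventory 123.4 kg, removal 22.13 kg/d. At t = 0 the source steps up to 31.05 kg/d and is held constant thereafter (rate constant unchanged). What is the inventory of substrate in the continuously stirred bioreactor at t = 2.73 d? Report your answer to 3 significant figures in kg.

143 kg

Residence time τ = M₀/F₀ = 5.576 d. The eventual steady state is M_∞ = M₀·(F₁/F₀) = 123.4 × 31.05/22.13 = 173.14 kg.
The anomaly ΔM(t) = M(t) − M_∞ decays as ΔM₀·e^(−t/τ) with ΔM₀ = 123.4 − 173.14 = −49.74 kg.
At t = 2.73 d, e^(−t/τ) = e^(−0.4896) = 0.6129, so ΔM = −30.48 kg and M = 173.14 − 30.48 = 142.66 kg.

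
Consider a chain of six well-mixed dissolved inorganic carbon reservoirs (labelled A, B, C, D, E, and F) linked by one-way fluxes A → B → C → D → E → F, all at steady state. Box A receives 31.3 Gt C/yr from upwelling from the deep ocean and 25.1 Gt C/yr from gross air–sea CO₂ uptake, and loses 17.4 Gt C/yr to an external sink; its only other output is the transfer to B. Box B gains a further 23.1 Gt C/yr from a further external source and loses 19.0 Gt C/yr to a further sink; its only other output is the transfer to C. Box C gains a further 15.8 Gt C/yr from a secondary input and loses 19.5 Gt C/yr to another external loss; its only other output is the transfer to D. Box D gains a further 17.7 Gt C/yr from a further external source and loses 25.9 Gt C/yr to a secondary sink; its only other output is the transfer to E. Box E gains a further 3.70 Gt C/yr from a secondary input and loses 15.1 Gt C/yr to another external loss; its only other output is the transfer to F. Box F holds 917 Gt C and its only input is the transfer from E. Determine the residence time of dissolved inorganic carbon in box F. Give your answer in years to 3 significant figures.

Box A: F(A→B) = (31.3 + 25.1) − 17.4 = 39.000 Gt C/yr.
Box B: F(B→C) = (39.000 + 23.1) − 19.0 = 43.100 Gt C/yr.
Box C: F(C→D) = (43.100 + 15.8) − 19.5 = 39.400 Gt C/yr.
Box D: F(D→E) = (39.400 + 17.7) − 25.9 = 31.200 Gt C/yr.
Box E: F(E→F) = (31.200 + 3.70) − 15.1 = 19.800 Gt C/yr.
Box F throughput = its input = 19.800 Gt C/yr; τ = 917 / 19.800 = 46.31 yr.

46.3 yr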